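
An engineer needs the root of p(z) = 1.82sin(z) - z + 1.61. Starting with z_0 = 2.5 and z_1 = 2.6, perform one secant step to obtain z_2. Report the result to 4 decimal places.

p(2.5) = 0.199219, p(2.6) = -0.051788
z_2 = 2.600000 − (-0.051788)·(2.600000 − 2.500000) / (-0.051788 − 0.199219) = 2.600000 − (-0.005179)/(-0.251007) = 2.579368

2.5794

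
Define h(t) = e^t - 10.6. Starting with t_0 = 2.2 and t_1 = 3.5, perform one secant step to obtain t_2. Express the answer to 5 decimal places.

2.28499

h(2.2) = -1.5749865, h(3.5) = 22.5154520
t_2 = 3.5000000 − 22.5154520·(3.5000000 − 2.2000000) / (22.5154520 − (-1.5749865)) = 3.5000000 − (29.2700875)/(24.0904385) = 2.2849915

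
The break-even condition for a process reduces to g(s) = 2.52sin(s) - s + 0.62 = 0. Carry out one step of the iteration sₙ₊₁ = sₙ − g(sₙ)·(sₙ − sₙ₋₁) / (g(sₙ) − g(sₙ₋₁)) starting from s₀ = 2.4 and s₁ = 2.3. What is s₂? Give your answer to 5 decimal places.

g(2.4) = -0.0778328, g(2.3) = 0.1991771
s₂ = 2.3000000 − 0.1991771·(2.3000000 − 2.4000000) / (0.1991771 − (-0.0778328)) = 2.3000000 − (-0.0199177)/(0.2770099) = 2.3719025

2.37190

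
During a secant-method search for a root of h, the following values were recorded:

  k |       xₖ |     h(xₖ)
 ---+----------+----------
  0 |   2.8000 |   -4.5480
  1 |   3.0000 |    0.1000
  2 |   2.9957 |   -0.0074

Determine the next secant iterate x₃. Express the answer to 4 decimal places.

2.9960

x₃ = 2.9957 − (-0.0074)·(2.9957 − 3.0000) / (-0.0074 − 0.1000)
   = 2.9957 − (0.000032)/(-0.107400) = 2.995996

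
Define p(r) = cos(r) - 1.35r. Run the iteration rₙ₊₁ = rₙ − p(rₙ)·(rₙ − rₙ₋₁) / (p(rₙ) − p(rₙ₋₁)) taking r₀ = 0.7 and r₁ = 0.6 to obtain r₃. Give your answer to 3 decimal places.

0.608

p(0.7) = -0.18016, p(0.6) = 0.01534
r₂ = 0.60000 − 0.01534·(0.60000 − 0.70000) / (0.01534 − (-0.18016)) = 0.60000 − (-0.00153)/(0.19549) = 0.60784
p(0.60784) = 0.00029
r₃ = 0.60784 − 0.00029·(0.60784 − 0.60000) / (0.00029 − 0.01534) = 0.60784 − (0.00000)/(-0.01504) = 0.60800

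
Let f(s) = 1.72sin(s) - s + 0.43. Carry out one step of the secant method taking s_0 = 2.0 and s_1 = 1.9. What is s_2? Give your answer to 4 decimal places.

1.9963

f(2.0) = -0.006008, f(1.9) = 0.157636
s_2 = 1.900000 − 0.157636·(1.900000 − 2.000000) / (0.157636 − (-0.006008)) = 1.900000 − (-0.015764)/(0.163645) = 1.996328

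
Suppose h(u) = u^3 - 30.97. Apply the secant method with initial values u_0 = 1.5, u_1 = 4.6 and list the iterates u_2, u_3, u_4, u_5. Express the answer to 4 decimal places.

h(1.5) = -27.595000, h(4.6) = 66.366000
u_2 = 4.600000 − 66.366000·(4.600000 − 1.500000) / (66.366000 − (-27.595000)) = 4.600000 − (205.734600)/(93.961000) = 2.410426
h(2.410426) = -16.965062
u_3 = 2.410426 − (-16.965062)·(2.410426 − 4.600000) / (-16.965062 − 66.366000) = 2.410426 − (37.146265)/(-83.331062) = 2.856193
h(2.856193) = -7.669641
u_4 = 2.856193 − (-7.669641)·(2.856193 − 2.410426) / (-7.669641 − (-16.965062)) = 2.856193 − (-3.418875)/(9.295421) = 3.223995
h(3.223995) = 2.540668
u_5 = 3.223995 − 2.540668·(3.223995 − 2.856193) / (2.540668 − (-7.669641)) = 3.223995 − (0.934463)/(10.210308) = 3.132473

2.4104, 2.8562, 3.2240, 3.1325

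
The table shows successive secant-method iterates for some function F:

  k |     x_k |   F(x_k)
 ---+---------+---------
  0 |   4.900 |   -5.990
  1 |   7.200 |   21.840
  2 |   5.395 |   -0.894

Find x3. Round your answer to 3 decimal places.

x3 = 5.395 − (-0.894)·(5.395 − 7.200) / (-0.894 − 21.840)
   = 5.395 − (1.61367)/(-22.73400) = 5.46598

5.466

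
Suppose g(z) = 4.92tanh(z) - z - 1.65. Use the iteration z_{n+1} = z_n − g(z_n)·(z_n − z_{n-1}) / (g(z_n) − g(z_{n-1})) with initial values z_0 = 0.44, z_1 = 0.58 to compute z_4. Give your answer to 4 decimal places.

0.4580

g(0.44) = -0.054869, g(0.58) = 0.341514
z_2 = 0.580000 − 0.341514·(0.580000 − 0.440000) / (0.341514 − (-0.054869)) = 0.580000 − (0.047812)/(0.396383) = 0.459379
g(0.459379) = 0.004146
z_3 = 0.459379 − 0.004146·(0.459379 − 0.580000) / (0.004146 − 0.341514) = 0.459379 − (-0.000500)/(-0.337368) = 0.457897
g(0.457897) = -0.000323
z_4 = 0.457897 − (-0.000323)·(0.457897 − 0.459379) / (-0.000323 − 0.004146) = 0.457897 − (0.000000)/(-0.004469) = 0.458004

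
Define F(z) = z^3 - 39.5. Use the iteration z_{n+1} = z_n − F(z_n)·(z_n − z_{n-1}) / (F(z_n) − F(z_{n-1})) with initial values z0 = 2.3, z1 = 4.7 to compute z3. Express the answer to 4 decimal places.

3.2819

F(2.3) = -27.333000, F(4.7) = 64.323000
z2 = 4.700000 − 64.323000·(4.700000 − 2.300000) / (64.323000 − (-27.333000)) = 4.700000 − (154.375200)/(91.656000) = 3.015711
F(3.015711) = -12.073580
z3 = 3.015711 − (-12.073580)·(3.015711 − 4.700000) / (-12.073580 − 64.323000) = 3.015711 − (20.335399)/(-76.396580) = 3.281893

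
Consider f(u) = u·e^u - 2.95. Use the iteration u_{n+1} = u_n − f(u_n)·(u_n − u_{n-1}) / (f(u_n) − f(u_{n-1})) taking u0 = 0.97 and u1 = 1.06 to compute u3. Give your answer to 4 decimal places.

f(0.97) = -0.391194, f(1.06) = 0.109553
u2 = 1.060000 − 0.109553·(1.060000 − 0.970000) / (0.109553 − (-0.391194)) = 1.060000 − (0.009860)/(0.500747) = 1.040310
f(1.040310) = -0.005826
u3 = 1.040310 − (-0.005826)·(1.040310 − 1.060000) / (-0.005826 − 0.109553) = 1.040310 − (0.000115)/(-0.115379) = 1.041304

1.0413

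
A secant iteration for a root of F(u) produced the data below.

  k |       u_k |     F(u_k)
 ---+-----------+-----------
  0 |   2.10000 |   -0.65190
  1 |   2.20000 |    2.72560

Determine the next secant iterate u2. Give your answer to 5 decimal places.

2.11930

u2 = 2.20000 − 2.72560·(2.20000 − 2.10000) / (2.72560 − (-0.65190))
   = 2.20000 − (0.2725600)/(3.3775000) = 2.1193013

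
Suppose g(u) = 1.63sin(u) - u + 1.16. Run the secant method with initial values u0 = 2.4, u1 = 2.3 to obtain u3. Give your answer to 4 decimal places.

2.3358

g(2.4) = -0.138995, g(2.3) = 0.075499
u2 = 2.300000 − 0.075499·(2.300000 − 2.400000) / (0.075499 − (-0.138995)) = 2.300000 − (-0.007550)/(0.214495) = 2.335199
g(2.335199) = 0.001329
u3 = 2.335199 − 0.001329·(2.335199 − 2.300000) / (0.001329 − 0.075499) = 2.335199 − (0.000047)/(-0.074171) = 2.335829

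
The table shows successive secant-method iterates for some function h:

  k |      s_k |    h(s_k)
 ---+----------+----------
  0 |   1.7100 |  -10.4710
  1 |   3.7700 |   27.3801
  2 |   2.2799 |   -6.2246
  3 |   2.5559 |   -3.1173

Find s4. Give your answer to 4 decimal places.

s4 = 2.5559 − (-3.1173)·(2.5559 − 2.2799) / (-3.1173 − (-6.2246))
   = 2.5559 − (-0.860375)/(3.107300) = 2.832788

2.8328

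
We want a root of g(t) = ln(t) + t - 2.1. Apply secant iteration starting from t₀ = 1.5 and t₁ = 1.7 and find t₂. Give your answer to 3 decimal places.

g(1.5) = -0.19453, g(1.7) = 0.13063
t₂ = 1.70000 − 0.13063·(1.70000 − 1.50000) / (0.13063 − (-0.19453)) = 1.70000 − (0.02613)/(0.32516) = 1.61965

1.620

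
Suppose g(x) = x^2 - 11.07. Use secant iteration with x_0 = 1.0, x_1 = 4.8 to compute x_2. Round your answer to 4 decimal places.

2.7362

g(1.0) = -10.070000, g(4.8) = 11.970000
x_2 = 4.800000 − 11.970000·(4.800000 − 1.000000) / (11.970000 − (-10.070000)) = 4.800000 − (45.486000)/(22.040000) = 2.736207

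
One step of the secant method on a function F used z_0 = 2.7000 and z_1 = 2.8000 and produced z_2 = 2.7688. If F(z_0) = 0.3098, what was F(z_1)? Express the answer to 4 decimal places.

The secant line through (2.7000, 0.3098) and (2.8000, F(z_1)) crosses zero at z_2 = 2.7688.
So (2.7000, 0.3098), (2.8000, F(z_1)), (2.7688, 0) are collinear:
F(z_1) = 0.3098 · (2.8000 − 2.7688) / (2.7000 − 2.7688) = 0.3098 · (0.031200)/(-0.068800) = -0.140491

-0.1405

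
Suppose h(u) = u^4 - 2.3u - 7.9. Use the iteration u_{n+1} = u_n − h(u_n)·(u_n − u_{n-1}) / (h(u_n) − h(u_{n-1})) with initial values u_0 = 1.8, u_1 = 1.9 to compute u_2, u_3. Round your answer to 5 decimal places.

1.86693, 1.86880

h(1.8) = -1.5424000, h(1.9) = 0.7621000
u_2 = 1.9000000 − 0.7621000·(1.9000000 − 1.8000000) / (0.7621000 − (-1.5424000)) = 1.9000000 − (0.0762100)/(2.3045000) = 1.8669299
h(1.8669299) = -0.0457352
u_3 = 1.8669299 − (-0.0457352)·(1.8669299 − 1.9000000) / (-0.0457352 − 0.7621000) = 1.8669299 − (0.0015125)/(-0.8078352) = 1.8688022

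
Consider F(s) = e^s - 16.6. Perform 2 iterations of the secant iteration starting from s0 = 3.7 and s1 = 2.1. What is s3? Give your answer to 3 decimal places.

2.932

F(3.7) = 23.84730, F(2.1) = -8.43383
s2 = 2.10000 − (-8.43383)·(2.10000 − 3.70000) / (-8.43383 − 23.84730) = 2.10000 − (13.49413)/(-32.28113) = 2.51802
F(2.51802) = -4.19600
s3 = 2.51802 − (-4.19600)·(2.51802 − 2.10000) / (-4.19600 − (-8.43383)) = 2.51802 − (-1.75401)/(4.23783) = 2.93191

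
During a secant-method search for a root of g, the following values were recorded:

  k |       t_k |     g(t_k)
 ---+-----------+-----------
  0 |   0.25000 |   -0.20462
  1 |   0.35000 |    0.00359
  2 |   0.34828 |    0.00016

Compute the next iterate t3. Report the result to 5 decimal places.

0.34820

t3 = 0.34828 − 0.00016·(0.34828 − 0.35000) / (0.00016 − 0.00359)
   = 0.34828 − (-0.0000003)/(-0.0034300) = 0.3481998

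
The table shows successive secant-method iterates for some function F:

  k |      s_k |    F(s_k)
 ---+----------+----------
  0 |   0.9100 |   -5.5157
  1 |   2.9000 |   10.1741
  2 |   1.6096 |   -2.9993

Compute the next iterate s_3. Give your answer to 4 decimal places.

1.9034

s_3 = 1.6096 − (-2.9993)·(1.6096 − 2.9000) / (-2.9993 − 10.1741)
   = 1.6096 − (3.870297)/(-13.173400) = 1.903396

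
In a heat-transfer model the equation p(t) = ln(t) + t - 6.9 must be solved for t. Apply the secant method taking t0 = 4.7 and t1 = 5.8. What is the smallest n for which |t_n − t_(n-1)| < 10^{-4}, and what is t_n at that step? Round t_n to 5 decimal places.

n = 4, t_n = 5.24309

p(4.7) = -0.6524375, p(5.8) = 0.6578579
t2 = 5.8000000 − 0.6578579·(1.1000000)/(1.3102954) = 5.2477248;  |Δ| = 0.5522752
p(5.2477248) = 0.0055194
t3 = 5.2477248 − 0.0055194·(-0.5522752)/(-0.6523386) = 5.2430520;  |Δ| = 0.0046727
p(5.2430520) = -0.0000442
t4 = 5.2430520 − (-0.0000442)·(-0.0046727)/(-0.0055636) = 5.2430891;  |Δ| = 0.0000371
|t4 − t3| = 0.0000371 < 10^{-4}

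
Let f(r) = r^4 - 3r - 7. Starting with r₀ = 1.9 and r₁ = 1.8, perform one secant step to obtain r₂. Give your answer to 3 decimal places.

f(1.9) = 0.33210, f(1.8) = -1.90240
r₂ = 1.80000 − (-1.90240)·(1.80000 − 1.90000) / (-1.90240 − 0.33210) = 1.80000 − (0.19024)/(-2.23450) = 1.88514

1.885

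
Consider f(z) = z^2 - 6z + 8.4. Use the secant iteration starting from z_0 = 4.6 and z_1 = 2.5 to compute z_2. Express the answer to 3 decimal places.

f(4.6) = 1.96000, f(2.5) = -0.35000
z_2 = 2.50000 − (-0.35000)·(2.50000 − 4.60000) / (-0.35000 − 1.96000) = 2.50000 − (0.73500)/(-2.31000) = 2.81818

2.818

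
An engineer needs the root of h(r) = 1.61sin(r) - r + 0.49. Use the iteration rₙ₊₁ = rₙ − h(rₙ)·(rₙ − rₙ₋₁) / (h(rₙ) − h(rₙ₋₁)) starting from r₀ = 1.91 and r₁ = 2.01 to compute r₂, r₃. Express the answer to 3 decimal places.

1.971, 1.972

h(1.91) = 0.09826, h(2.01) = -0.06280
r₂ = 2.01000 − (-0.06280)·(2.01000 − 1.91000) / (-0.06280 − 0.09826) = 2.01000 − (-0.00628)/(-0.16107) = 1.97101
h(1.97101) = 0.00177
r₃ = 1.97101 − 0.00177·(1.97101 − 2.01000) / (0.00177 − (-0.06280)) = 1.97101 − (-0.00007)/(0.06457) = 1.97208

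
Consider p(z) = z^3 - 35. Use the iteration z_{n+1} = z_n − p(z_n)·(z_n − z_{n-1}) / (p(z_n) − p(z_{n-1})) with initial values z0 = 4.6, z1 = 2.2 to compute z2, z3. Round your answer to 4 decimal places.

2.8742, 3.4537

p(4.6) = 62.336000, p(2.2) = -24.352000
z2 = 2.200000 − (-24.352000)·(2.200000 − 4.600000) / (-24.352000 − 62.336000) = 2.200000 − (58.444800)/(-86.688000) = 2.874197
p(2.874197) = -11.256231
z3 = 2.874197 − (-11.256231)·(2.874197 − 2.200000) / (-11.256231 − (-24.352000)) = 2.874197 − (-7.588919)/(13.095769) = 3.453691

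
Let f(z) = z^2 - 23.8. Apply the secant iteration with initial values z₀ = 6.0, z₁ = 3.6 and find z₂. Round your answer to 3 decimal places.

4.729

f(6.0) = 12.20000, f(3.6) = -10.84000
z₂ = 3.60000 − (-10.84000)·(3.60000 − 6.00000) / (-10.84000 − 12.20000) = 3.60000 − (26.01600)/(-23.04000) = 4.72917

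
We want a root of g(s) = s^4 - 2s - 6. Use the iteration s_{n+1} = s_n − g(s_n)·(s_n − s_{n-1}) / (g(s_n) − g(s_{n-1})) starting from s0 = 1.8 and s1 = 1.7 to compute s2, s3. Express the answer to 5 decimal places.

1.75386, 1.75632

g(1.8) = 0.8976000, g(1.7) = -1.0479000
s2 = 1.7000000 − (-1.0479000)·(1.7000000 − 1.8000000) / (-1.0479000 − 0.8976000) = 1.7000000 − (0.1047900)/(-1.9455000) = 1.7538628
g(1.7538628) = -0.0457368
s3 = 1.7538628 − (-0.0457368)·(1.7538628 − 1.7000000) / (-0.0457368 − (-1.0479000)) = 1.7538628 − (-0.0024635)/(1.0021632) = 1.7563210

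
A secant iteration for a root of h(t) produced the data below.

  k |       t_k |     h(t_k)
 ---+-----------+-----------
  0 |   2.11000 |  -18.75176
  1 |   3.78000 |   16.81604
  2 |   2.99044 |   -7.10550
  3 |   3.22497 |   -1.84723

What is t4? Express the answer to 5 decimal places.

3.30736

t4 = 3.22497 − (-1.84723)·(3.22497 − 2.99044) / (-1.84723 − (-7.10550))
   = 3.22497 − (-0.4332309)/(5.2582700) = 3.3073604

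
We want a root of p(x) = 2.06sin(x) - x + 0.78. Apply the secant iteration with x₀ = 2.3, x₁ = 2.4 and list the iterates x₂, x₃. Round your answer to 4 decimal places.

p(2.3) = 0.016153, p(2.4) = -0.228546
x₂ = 2.400000 − (-0.228546)·(2.400000 − 2.300000) / (-0.228546 − 0.016153) = 2.400000 − (-0.022855)/(-0.244699) = 2.306601
p(2.306601) = 0.000458
x₃ = 2.306601 − 0.000458·(2.306601 − 2.400000) / (0.000458 − (-0.228546)) = 2.306601 − (-0.000043)/(0.229004) = 2.306788

2.3066, 2.3068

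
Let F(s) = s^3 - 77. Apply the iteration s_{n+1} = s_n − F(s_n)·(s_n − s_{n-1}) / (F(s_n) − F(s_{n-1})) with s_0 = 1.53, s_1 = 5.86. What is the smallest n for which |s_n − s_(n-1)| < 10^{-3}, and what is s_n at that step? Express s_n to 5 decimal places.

n = 7, s_n = 4.25432

F(1.53) = -73.4184230, F(5.86) = 124.2300560
s_2 = 5.8600000 − 124.2300560·(4.3300000)/(197.6484790) = 3.1384200;  |Δ| = 2.7215800
F(3.1384200) = -46.0875662
s_3 = 3.1384200 − (-46.0875662)·(-2.7215800)/(-170.3176222) = 3.8748735;  |Δ| = 0.7364534
F(3.8748735) = -18.8201533
s_4 = 3.8748735 − (-18.8201533)·(0.7364534)/(27.2674129) = 4.3831786;  |Δ| = 0.5083052
F(4.3831786) = 7.2107439
s_5 = 4.3831786 − 7.2107439·(0.5083052)/(26.0308972) = 4.2423745;  |Δ| = 0.1408041
F(4.2423745) = -0.6468429
s_6 = 4.2423745 − (-0.6468429)·(-0.1408041)/(-7.8575868) = 4.2539656;  |Δ| = 0.0115911
F(4.2539656) = -0.0192899
s_7 = 4.2539656 − (-0.0192899)·(0.0115911)/(0.6275529) = 4.2543219;  |Δ| = 0.0003563
|s_7 − s_6| = 0.0003563 < 10^{-3}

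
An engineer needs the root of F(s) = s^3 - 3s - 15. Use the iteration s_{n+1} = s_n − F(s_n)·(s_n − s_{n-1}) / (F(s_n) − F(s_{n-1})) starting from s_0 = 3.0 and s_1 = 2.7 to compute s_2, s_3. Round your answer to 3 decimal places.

F(3.0) = 3.00000, F(2.7) = -3.41700
s_2 = 2.70000 − (-3.41700)·(2.70000 − 3.00000) / (-3.41700 − 3.00000) = 2.70000 − (1.02510)/(-6.41700) = 2.85975
F(2.85975) = -0.19178
s_3 = 2.85975 − (-0.19178)·(2.85975 − 2.70000) / (-0.19178 − (-3.41700)) = 2.85975 − (-0.03064)/(3.22522) = 2.86925

2.860, 2.869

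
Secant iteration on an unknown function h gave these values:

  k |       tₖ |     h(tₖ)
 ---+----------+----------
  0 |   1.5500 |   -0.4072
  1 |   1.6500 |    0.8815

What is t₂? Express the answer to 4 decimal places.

1.5816

t₂ = 1.6500 − 0.8815·(1.6500 − 1.5500) / (0.8815 − (-0.4072))
   = 1.6500 − (0.088150)/(1.288700) = 1.581598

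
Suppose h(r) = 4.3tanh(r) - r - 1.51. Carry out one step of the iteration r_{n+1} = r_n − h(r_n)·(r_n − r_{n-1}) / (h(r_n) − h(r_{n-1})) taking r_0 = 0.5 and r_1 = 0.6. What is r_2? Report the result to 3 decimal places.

h(0.5) = -0.02290, h(0.6) = 0.19931
r_2 = 0.60000 − 0.19931·(0.60000 − 0.50000) / (0.19931 − (-0.02290)) = 0.60000 − (0.01993)/(0.22221) = 0.51030

0.510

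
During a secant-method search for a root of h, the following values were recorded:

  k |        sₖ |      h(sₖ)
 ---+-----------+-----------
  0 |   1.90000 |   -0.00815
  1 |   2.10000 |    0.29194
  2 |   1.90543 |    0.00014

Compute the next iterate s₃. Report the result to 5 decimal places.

s₃ = 1.90543 − 0.00014·(1.90543 − 2.10000) / (0.00014 − 0.29194)
   = 1.90543 − (-0.0000272)/(-0.2918000) = 1.9053366

1.90534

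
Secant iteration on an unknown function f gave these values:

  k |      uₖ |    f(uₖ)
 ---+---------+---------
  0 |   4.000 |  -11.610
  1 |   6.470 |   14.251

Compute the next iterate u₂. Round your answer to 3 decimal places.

5.109

u₂ = 6.470 − 14.251·(6.470 − 4.000) / (14.251 − (-11.610))
   = 6.470 − (35.19997)/(25.86100) = 5.10888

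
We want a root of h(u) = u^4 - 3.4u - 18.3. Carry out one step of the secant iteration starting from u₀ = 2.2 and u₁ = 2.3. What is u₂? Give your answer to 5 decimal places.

h(2.2) = -2.3544000, h(2.3) = 1.8641000
u₂ = 2.3000000 − 1.8641000·(2.3000000 − 2.2000000) / (1.8641000 − (-2.3544000)) = 2.3000000 − (0.1864100)/(4.2185000) = 2.2558113

2.25581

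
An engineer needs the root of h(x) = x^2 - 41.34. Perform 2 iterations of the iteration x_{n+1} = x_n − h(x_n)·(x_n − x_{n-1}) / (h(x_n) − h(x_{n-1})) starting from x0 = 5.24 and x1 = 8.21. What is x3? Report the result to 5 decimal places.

6.41026

h(5.24) = -13.8824000, h(8.21) = 26.0641000
x2 = 8.2100000 − 26.0641000·(8.2100000 − 5.2400000) / (26.0641000 − (-13.8824000)) = 8.2100000 − (77.4103770)/(39.9465000) = 6.2721487
h(6.2721487) = -2.0001507
x3 = 6.2721487 − (-2.0001507)·(6.2721487 − 8.2100000) / (-2.0001507 − 26.0641000) = 6.2721487 − (3.8759946)/(-28.0642507) = 6.4102602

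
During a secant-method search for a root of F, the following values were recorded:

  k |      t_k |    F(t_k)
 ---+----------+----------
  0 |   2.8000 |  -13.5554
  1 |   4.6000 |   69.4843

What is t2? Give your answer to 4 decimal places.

3.0938

t2 = 4.6000 − 69.4843·(4.6000 − 2.8000) / (69.4843 − (-13.5554))
   = 4.6000 − (125.071740)/(83.039700) = 3.093832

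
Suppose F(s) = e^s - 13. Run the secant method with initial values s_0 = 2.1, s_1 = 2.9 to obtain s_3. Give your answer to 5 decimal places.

2.55238

F(2.1) = -4.8338301, F(2.9) = 5.1741454
s_2 = 2.9000000 − 5.1741454·(2.9000000 − 2.1000000) / (5.1741454 − (-4.8338301)) = 2.9000000 − (4.1393163)/(10.0079755) = 2.4863982
F(2.4863982) = -0.9820876
s_3 = 2.4863982 − (-0.9820876)·(2.4863982 − 2.9000000) / (-0.9820876 − 5.1741454) = 2.4863982 − (0.4061932)/(-6.1562330) = 2.5523790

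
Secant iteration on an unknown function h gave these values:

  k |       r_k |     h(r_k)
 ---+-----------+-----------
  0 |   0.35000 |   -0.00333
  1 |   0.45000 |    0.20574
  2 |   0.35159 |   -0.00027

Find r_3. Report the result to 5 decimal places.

r_3 = 0.35159 − (-0.00027)·(0.35159 − 0.45000) / (-0.00027 − 0.20574)
   = 0.35159 − (0.0000266)/(-0.2060100) = 0.3517190

0.35172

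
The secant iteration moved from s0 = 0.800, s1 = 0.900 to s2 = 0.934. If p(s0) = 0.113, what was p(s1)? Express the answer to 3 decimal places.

0.029

The secant line through (0.800, 0.113) and (0.900, p(s1)) crosses zero at s2 = 0.934.
So (0.800, 0.113), (0.900, p(s1)), (0.934, 0) are collinear:
p(s1) = 0.113 · (0.900 − 0.934) / (0.800 − 0.934) = 0.113 · (-0.03400)/(-0.13400) = 0.02867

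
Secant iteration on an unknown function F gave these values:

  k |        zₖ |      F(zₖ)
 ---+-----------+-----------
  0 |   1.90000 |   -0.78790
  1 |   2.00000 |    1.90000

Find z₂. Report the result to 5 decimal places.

1.92931

z₂ = 2.00000 − 1.90000·(2.00000 − 1.90000) / (1.90000 − (-0.78790))
   = 2.00000 − (0.1900000)/(2.6879000) = 1.9293128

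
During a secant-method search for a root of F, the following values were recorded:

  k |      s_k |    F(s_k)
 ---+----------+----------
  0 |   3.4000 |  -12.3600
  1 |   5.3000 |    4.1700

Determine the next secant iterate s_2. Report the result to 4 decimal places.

4.8207

s_2 = 5.3000 − 4.1700·(5.3000 − 3.4000) / (4.1700 − (-12.3600))
   = 5.3000 − (7.923000)/(16.530000) = 4.820690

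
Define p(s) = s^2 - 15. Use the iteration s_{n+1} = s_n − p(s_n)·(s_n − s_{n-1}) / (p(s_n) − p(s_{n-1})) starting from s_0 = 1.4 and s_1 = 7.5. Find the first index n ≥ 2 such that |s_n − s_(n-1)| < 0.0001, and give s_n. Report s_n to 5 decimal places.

p(1.4) = -13.0400000, p(7.5) = 41.2500000
s_2 = 7.5000000 − 41.2500000·(6.1000000)/(54.2900000) = 2.8651685;  |Δ| = 4.6348315
p(2.8651685) = -6.7908092
s_3 = 2.8651685 − (-6.7908092)·(-4.6348315)/(-48.0408092) = 3.5203252;  |Δ| = 0.6551567
p(3.5203252) = -2.6073105
s_4 = 3.5203252 − (-2.6073105)·(0.6551567)/(4.1834988) = 3.9286430;  |Δ| = 0.4083178
p(3.9286430) = 0.4342355
s_5 = 3.9286430 − 0.4342355·(0.4083178)/(3.0415459) = 3.8703482;  |Δ| = 0.0582947
p(3.8703482) = -0.0204045
s_6 = 3.8703482 − (-0.0204045)·(-0.0582947)/(-0.4546400) = 3.8729645;  |Δ| = 0.0026163
p(3.8729645) = -0.0001457
s_7 = 3.8729645 − (-0.0001457)·(0.0026163)/(0.0202588) = 3.8729834;  |Δ| = 0.0000188
|s_7 − s_6| = 0.0000188 < 0.0001

n = 7, s_n = 3.87298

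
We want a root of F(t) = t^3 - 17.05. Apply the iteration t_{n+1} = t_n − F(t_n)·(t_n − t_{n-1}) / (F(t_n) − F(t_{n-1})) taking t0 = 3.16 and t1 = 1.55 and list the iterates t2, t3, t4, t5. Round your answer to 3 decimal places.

F(3.16) = 14.50450, F(1.55) = -13.32613
t2 = 1.55000 − (-13.32613)·(1.55000 − 3.16000) / (-13.32613 − 14.50450) = 1.55000 − (21.45506)/(-27.83062) = 2.32092
F(2.32092) = -4.54804
t3 = 2.32092 − (-4.54804)·(2.32092 − 1.55000) / (-4.54804 − (-13.32613)) = 2.32092 − (-3.50616)/(8.77808) = 2.72034
F(2.72034) = 3.08113
t4 = 2.72034 − 3.08113·(2.72034 − 2.32092) / (3.08113 − (-4.54804)) = 2.72034 − (1.23067)/(7.62917) = 2.55903
F(2.55903) = -0.29193
t5 = 2.55903 − (-0.29193)·(2.55903 − 2.72034) / (-0.29193 − 3.08113) = 2.55903 − (0.04709)/(-3.37306) = 2.57299

2.321, 2.720, 2.559, 2.573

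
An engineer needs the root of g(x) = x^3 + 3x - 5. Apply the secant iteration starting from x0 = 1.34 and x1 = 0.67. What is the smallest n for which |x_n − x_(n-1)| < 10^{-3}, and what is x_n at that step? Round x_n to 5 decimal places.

g(1.34) = 1.4261040, g(0.67) = -2.6892370
x2 = 0.6700000 − (-2.6892370)·(-0.6700000)/(-4.1153410) = 1.1078225;  |Δ| = 0.4378225
g(1.1078225) = -0.3169346
x3 = 1.1078225 − (-0.3169346)·(0.4378225)/(2.3723024) = 1.1663146;  |Δ| = 0.0584922
g(1.1663146) = 0.0854698
x4 = 1.1663146 − 0.0854698·(0.0584922)/(0.4024044) = 1.1538910;  |Δ| = 0.0124236
g(1.1538910) = -0.0019620
x5 = 1.1538910 − (-0.0019620)·(-0.0124236)/(-0.0874318) = 1.1541698;  |Δ| = 0.0002788
|x5 − x4| = 0.0002788 < 10^{-3}

n = 5, x_n = 1.15417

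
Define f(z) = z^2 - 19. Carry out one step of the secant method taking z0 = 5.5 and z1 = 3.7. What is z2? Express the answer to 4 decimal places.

4.2772

f(5.5) = 11.250000, f(3.7) = -5.310000
z2 = 3.700000 − (-5.310000)·(3.700000 − 5.500000) / (-5.310000 − 11.250000) = 3.700000 − (9.558000)/(-16.560000) = 4.277174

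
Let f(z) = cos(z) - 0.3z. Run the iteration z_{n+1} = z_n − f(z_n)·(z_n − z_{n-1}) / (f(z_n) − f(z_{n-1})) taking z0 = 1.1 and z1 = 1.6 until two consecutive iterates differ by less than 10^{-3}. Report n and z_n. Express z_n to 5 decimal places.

n = 4, z_n = 1.20191

f(1.1) = 0.1235961, f(1.6) = -0.5091995
z2 = 1.6000000 − (-0.5091995)·(0.5000000)/(-0.6327956) = 1.1976588;  |Δ| = 0.4023412
f(1.1976588) = 0.0052412
z3 = 1.1976588 − 0.0052412·(-0.4023412)/(0.5144407) = 1.2017579;  |Δ| = 0.0040991
f(1.2017579) = 0.0001914
z4 = 1.2017579 − 0.0001914·(0.0040991)/(-0.0050498) = 1.2019133;  |Δ| = 0.0001553
|z4 − z3| = 0.0001553 < 10^{-3}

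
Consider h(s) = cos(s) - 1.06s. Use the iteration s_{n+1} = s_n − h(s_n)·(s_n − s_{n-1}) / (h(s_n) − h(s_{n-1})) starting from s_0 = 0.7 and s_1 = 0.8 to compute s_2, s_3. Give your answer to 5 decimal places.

h(0.7) = 0.0228422, h(0.8) = -0.1512933
s_2 = 0.8000000 − (-0.1512933)·(0.8000000 − 0.7000000) / (-0.1512933 − 0.0228422) = 0.8000000 − (-0.0151293)/(-0.1741355) = 0.7131175
h(0.7131175) = 0.0004216
s_3 = 0.7131175 − 0.0004216·(0.7131175 − 0.8000000) / (0.0004216 − (-0.1512933)) = 0.7131175 − (-0.0000366)/(0.1517149) = 0.7133589

0.71312, 0.71336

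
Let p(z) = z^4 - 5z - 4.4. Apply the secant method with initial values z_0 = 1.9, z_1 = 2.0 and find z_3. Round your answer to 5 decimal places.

p(1.9) = -0.8679000, p(2.0) = 1.6000000
z_2 = 2.0000000 − 1.6000000·(2.0000000 − 1.9000000) / (1.6000000 − (-0.8679000)) = 2.0000000 − (0.1600000)/(2.4679000) = 1.9351676
p(1.9351676) = -0.0517606
z_3 = 1.9351676 − (-0.0517606)·(1.9351676 − 2.0000000) / (-0.0517606 − 1.6000000) = 1.9351676 − (0.0033558)/(-1.6517606) = 1.9371992

1.93720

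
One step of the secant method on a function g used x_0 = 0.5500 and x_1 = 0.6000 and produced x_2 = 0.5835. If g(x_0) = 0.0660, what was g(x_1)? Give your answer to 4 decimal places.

-0.0325

The secant line through (0.5500, 0.0660) and (0.6000, g(x_1)) crosses zero at x_2 = 0.5835.
So (0.5500, 0.0660), (0.6000, g(x_1)), (0.5835, 0) are collinear:
g(x_1) = 0.0660 · (0.6000 − 0.5835) / (0.5500 − 0.5835) = 0.0660 · (0.016500)/(-0.033500) = -0.032507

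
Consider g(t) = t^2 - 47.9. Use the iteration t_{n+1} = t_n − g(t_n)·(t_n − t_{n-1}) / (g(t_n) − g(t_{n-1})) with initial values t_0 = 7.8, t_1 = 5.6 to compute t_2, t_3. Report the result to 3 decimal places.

g(7.8) = 12.94000, g(5.6) = -16.54000
t_2 = 5.60000 − (-16.54000)·(5.60000 − 7.80000) / (-16.54000 − 12.94000) = 5.60000 − (36.38800)/(-29.48000) = 6.83433
g(6.83433) = -1.19196
t_3 = 6.83433 − (-1.19196)·(6.83433 − 5.60000) / (-1.19196 − (-16.54000)) = 6.83433 − (-1.47126)/(15.34804) = 6.93019

6.834, 6.930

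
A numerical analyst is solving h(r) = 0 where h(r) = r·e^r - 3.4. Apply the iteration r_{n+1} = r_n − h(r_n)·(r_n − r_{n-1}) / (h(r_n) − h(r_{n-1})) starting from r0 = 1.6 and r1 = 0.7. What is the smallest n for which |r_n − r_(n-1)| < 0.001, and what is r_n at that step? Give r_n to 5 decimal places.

h(1.6) = 4.5248519, h(0.7) = -1.9903731
r2 = 0.7000000 − (-1.9903731)·(-0.9000000)/(-6.5152250) = 0.9749461;  |Δ| = 0.2749461
h(0.9749461) = -0.8153941
r3 = 0.9749461 − (-0.8153941)·(0.2749461)/(1.1749790) = 1.1657490;  |Δ| = 0.1908029
h(1.1657490) = 0.3401020
r4 = 1.1657490 − 0.3401020·(0.1908029)/(1.1554961) = 1.1095892;  |Δ| = 0.0561598
h(1.1095892) = -0.0344914
r5 = 1.1095892 − (-0.0344914)·(-0.0561598)/(-0.3745934) = 1.1147602;  |Δ| = 0.0051710
h(1.1147602) = -0.0012776
r6 = 1.1147602 − (-0.0012776)·(0.0051710)/(0.0332138) = 1.1149592;  |Δ| = 0.0001989
|r6 − r5| = 0.0001989 < 0.001

n = 6, r_n = 1.11496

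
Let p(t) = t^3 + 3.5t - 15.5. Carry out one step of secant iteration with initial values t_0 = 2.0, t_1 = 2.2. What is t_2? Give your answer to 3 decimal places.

p(2.0) = -0.50000, p(2.2) = 2.84800
t_2 = 2.20000 − 2.84800·(2.20000 − 2.00000) / (2.84800 − (-0.50000)) = 2.20000 − (0.56960)/(3.34800) = 2.02987

2.030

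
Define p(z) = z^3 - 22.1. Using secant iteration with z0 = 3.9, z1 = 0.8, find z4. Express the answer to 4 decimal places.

2.4016

p(3.9) = 37.219000, p(0.8) = -21.588000
z2 = 0.800000 − (-21.588000)·(0.800000 − 3.900000) / (-21.588000 − 37.219000) = 0.800000 − (66.922800)/(-58.807000) = 1.938007
p(1.938007) = -14.821091
z3 = 1.938007 − (-14.821091)·(1.938007 − 0.800000) / (-14.821091 − (-21.588000)) = 1.938007 − (-16.866511)/(6.766909) = 4.430506
p(4.430506) = 64.868103
z4 = 4.430506 − 64.868103·(4.430506 − 1.938007) / (64.868103 − (-14.821091)) = 4.430506 − (161.683659)/(79.689194) = 2.401578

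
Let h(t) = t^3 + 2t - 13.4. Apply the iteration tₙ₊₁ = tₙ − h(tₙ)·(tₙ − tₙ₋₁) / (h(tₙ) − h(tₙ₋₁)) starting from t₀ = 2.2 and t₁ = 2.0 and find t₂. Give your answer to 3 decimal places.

2.092

h(2.2) = 1.64800, h(2.0) = -1.40000
t₂ = 2.00000 − (-1.40000)·(2.00000 − 2.20000) / (-1.40000 − 1.64800) = 2.00000 − (0.28000)/(-3.04800) = 2.09186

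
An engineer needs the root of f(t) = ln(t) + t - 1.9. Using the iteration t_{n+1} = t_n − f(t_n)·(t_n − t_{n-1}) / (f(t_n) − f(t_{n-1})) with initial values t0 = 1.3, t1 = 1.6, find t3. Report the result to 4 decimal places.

f(1.3) = -0.337636, f(1.6) = 0.170004
t2 = 1.600000 − 0.170004·(1.600000 − 1.300000) / (0.170004 − (-0.337636)) = 1.600000 − (0.051001)/(0.507639) = 1.499533
f(1.499533) = 0.004686
t3 = 1.499533 − 0.004686·(1.499533 − 1.600000) / (0.004686 − 0.170004) = 1.499533 − (-0.000471)/(-0.165317) = 1.496685

1.4967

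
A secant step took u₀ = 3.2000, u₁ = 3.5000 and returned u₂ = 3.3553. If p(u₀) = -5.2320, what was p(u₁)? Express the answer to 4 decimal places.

The secant line through (3.2000, -5.2320) and (3.5000, p(u₁)) crosses zero at u₂ = 3.3553.
So (3.2000, -5.2320), (3.5000, p(u₁)), (3.3553, 0) are collinear:
p(u₁) = -5.2320 · (3.5000 − 3.3553) / (3.2000 − 3.3553) = -5.2320 · (0.144700)/(-0.155300) = 4.874890

4.8749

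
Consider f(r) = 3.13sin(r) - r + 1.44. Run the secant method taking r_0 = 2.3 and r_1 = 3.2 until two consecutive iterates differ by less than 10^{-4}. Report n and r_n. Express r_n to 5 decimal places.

f(2.3) = 1.4740573, f(3.2) = -1.9427111
r_2 = 3.2000000 − (-1.9427111)·(0.9000000)/(-3.4167684) = 2.6882767;  |Δ| = 0.5117233
f(2.6882767) = 0.1225036
r_3 = 2.6882767 − 0.1225036·(-0.5117233)/(2.0652146) = 2.7186309;  |Δ| = 0.0303542
f(2.7186309) = 0.0061183
r_4 = 2.7186309 − 0.0061183·(0.0303542)/(-0.1163853) = 2.7202266;  |Δ| = 0.0015957
f(2.7202266) = -0.0000334
r_5 = 2.7202266 − (-0.0000334)·(0.0015957)/(-0.0061517) = 2.7202179;  |Δ| = 0.0000087
|r_5 − r_4| = 0.0000087 < 10^{-4}

n = 5, r_n = 2.72022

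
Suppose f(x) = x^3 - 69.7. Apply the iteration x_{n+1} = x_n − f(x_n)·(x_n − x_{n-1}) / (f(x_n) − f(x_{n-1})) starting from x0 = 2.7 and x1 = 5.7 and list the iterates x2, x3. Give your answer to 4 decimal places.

f(2.7) = -50.017000, f(5.7) = 115.493000
x2 = 5.700000 − 115.493000·(5.700000 − 2.700000) / (115.493000 − (-50.017000)) = 5.700000 − (346.479000)/(165.510000) = 3.606598
f(3.606598) = -22.787008
x3 = 3.606598 − (-22.787008)·(3.606598 − 5.700000) / (-22.787008 − 115.493000) = 3.606598 − (47.702372)/(-138.280008) = 3.951567

3.6066, 3.9516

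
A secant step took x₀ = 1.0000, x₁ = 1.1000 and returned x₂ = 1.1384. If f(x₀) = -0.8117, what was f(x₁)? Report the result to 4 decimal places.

The secant line through (1.0000, -0.8117) and (1.1000, f(x₁)) crosses zero at x₂ = 1.1384.
So (1.0000, -0.8117), (1.1000, f(x₁)), (1.1384, 0) are collinear:
f(x₁) = -0.8117 · (1.1000 − 1.1384) / (1.0000 − 1.1384) = -0.8117 · (-0.038400)/(-0.138400) = -0.225212

-0.2252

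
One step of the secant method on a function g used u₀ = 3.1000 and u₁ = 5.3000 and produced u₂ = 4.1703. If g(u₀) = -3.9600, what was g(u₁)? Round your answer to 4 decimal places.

The secant line through (3.1000, -3.9600) and (5.3000, g(u₁)) crosses zero at u₂ = 4.1703.
So (3.1000, -3.9600), (5.3000, g(u₁)), (4.1703, 0) are collinear:
g(u₁) = -3.9600 · (5.3000 − 4.1703) / (3.1000 − 4.1703) = -3.9600 · (1.129700)/(-1.070300) = 4.179774

4.1798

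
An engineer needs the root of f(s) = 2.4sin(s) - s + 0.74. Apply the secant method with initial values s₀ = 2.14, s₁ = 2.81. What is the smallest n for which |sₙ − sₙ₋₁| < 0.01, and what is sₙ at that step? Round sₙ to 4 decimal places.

n = 4, sₙ = 2.3859

f(2.14) = 0.621593, f(2.81) = -1.288682
s₂ = 2.810000 − (-1.288682)·(0.670000)/(-1.910275) = 2.358014;  |Δ| = 0.451986
f(2.358014) = 0.075951
s₃ = 2.358014 − 0.075951·(-0.451986)/(1.364632) = 2.383170;  |Δ| = 0.025156
f(2.383170) = 0.007495
s₄ = 2.383170 − 0.007495·(0.025156)/(-0.068456) = 2.385924;  |Δ| = 0.002754
|s₄ − s₃| = 0.002754 < 0.01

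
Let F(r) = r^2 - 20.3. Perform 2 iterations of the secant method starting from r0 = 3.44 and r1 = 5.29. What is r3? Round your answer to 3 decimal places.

4.498

F(3.44) = -8.46640, F(5.29) = 7.68410
r2 = 5.29000 − 7.68410·(5.29000 − 3.44000) / (7.68410 − (-8.46640)) = 5.29000 − (14.21559)/(16.15050) = 4.40981
F(4.40981) = -0.85362
r3 = 4.40981 − (-0.85362)·(4.40981 − 5.29000) / (-0.85362 − 7.68410) = 4.40981 − (0.75135)/(-8.53772) = 4.49781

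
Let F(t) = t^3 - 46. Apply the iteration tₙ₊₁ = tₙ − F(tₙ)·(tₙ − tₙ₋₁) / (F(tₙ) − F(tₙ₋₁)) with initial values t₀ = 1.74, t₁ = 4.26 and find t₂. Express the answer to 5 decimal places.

3.16481

F(1.74) = -40.7319760, F(4.26) = 31.3087760
t₂ = 4.2600000 − 31.3087760·(4.2600000 − 1.7400000) / (31.3087760 − (-40.7319760)) = 4.2600000 − (78.8981155)/(72.0407520) = 3.1648127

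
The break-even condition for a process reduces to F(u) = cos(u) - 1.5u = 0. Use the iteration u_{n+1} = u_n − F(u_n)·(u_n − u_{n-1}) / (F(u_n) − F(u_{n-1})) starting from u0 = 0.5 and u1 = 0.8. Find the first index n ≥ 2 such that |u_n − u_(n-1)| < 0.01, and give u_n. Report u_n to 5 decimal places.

F(0.5) = 0.1275826, F(0.8) = -0.5032933
u2 = 0.8000000 − (-0.5032933)·(0.3000000)/(-0.6308759) = 0.5606693;  |Δ| = 0.2393307
F(0.5606693) = 0.0058955
u3 = 0.5606693 − 0.0058955·(-0.2393307)/(0.5091888) = 0.5634403;  |Δ| = 0.0027710
|u3 − u2| = 0.0027710 < 0.01

n = 3, u_n = 0.56344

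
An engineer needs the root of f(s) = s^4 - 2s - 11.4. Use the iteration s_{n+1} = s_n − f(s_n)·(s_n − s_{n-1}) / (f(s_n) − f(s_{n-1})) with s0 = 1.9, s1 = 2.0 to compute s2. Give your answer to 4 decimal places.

f(1.9) = -2.167900, f(2.0) = 0.600000
s2 = 2.000000 − 0.600000·(2.000000 − 1.900000) / (0.600000 − (-2.167900)) = 2.000000 − (0.060000)/(2.767900) = 1.978323

1.9783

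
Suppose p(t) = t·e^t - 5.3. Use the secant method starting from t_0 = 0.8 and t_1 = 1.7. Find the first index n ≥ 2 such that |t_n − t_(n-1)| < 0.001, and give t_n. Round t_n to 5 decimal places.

n = 6, t_n = 1.36013

p(0.8) = -3.5195673, p(1.7) = 4.0057106
t_2 = 1.7000000 − 4.0057106·(0.9000000)/(7.5252778) = 1.2209294;  |Δ| = 0.4790706
p(1.2209294) = -1.1606377
t_3 = 1.2209294 − (-1.1606377)·(-0.4790706)/(-5.1663483) = 1.3285542;  |Δ| = 0.1076248
p(1.3285542) = -0.2839362
t_4 = 1.3285542 − (-0.2839362)·(0.1076248)/(0.8767015) = 1.3634105;  |Δ| = 0.0348563
p(1.3634105) = 0.0302591
t_5 = 1.3634105 − 0.0302591·(0.0348563)/(0.3141953) = 1.3600536;  |Δ| = 0.0033569
p(1.3600536) = -0.0006838
t_6 = 1.3600536 − (-0.0006838)·(-0.0033569)/(-0.0309430) = 1.3601278;  |Δ| = 0.0000742
|t_6 − t_5| = 0.0000742 < 0.001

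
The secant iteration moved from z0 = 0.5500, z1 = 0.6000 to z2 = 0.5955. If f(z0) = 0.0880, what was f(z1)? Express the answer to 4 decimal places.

The secant line through (0.5500, 0.0880) and (0.6000, f(z1)) crosses zero at z2 = 0.5955.
So (0.5500, 0.0880), (0.6000, f(z1)), (0.5955, 0) are collinear:
f(z1) = 0.0880 · (0.6000 − 0.5955) / (0.5500 − 0.5955) = 0.0880 · (0.004500)/(-0.045500) = -0.008703

-0.0087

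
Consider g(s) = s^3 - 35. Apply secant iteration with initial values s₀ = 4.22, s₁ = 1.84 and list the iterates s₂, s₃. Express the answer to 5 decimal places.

2.83350, 3.57025

g(4.22) = 40.1514480, g(1.84) = -28.7704960
s₂ = 1.8400000 − (-28.7704960)·(1.8400000 − 4.2200000) / (-28.7704960 − 40.1514480) = 1.8400000 − (68.4737805)/(-68.9219440) = 2.8334975
g(2.8334975) = -12.2506752
s₃ = 2.8334975 − (-12.2506752)·(2.8334975 − 1.8400000) / (-12.2506752 − (-28.7704960)) = 2.8334975 − (-12.1710155)/(16.5198208) = 3.5702498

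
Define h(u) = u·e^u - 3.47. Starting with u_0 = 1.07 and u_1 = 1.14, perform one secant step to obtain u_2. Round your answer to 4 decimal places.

h(1.07) = -0.350544, h(1.14) = 0.094516
u_2 = 1.140000 − 0.094516·(1.140000 − 1.070000) / (0.094516 − (-0.350544)) = 1.140000 − (0.006616)/(0.445060) = 1.125134

1.1251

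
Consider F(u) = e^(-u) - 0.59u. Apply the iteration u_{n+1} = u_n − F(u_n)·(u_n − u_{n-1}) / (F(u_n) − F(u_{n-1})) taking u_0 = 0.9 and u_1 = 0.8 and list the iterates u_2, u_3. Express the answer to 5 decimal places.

0.77772, 0.77829

F(0.9) = -0.1244303, F(0.8) = -0.0226710
u_2 = 0.8000000 − (-0.0226710)·(0.8000000 − 0.9000000) / (-0.0226710 − (-0.1244303)) = 0.8000000 − (0.0022671)/(0.1017593) = 0.7777209
F(0.7777209) = 0.0005966
u_3 = 0.7777209 − 0.0005966·(0.7777209 − 0.8000000) / (0.0005966 − (-0.0226710)) = 0.7777209 − (-0.0000133)/(0.0232676) = 0.7782922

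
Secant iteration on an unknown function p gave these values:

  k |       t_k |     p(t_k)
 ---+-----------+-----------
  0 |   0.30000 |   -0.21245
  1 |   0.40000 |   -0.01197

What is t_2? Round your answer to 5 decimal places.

t_2 = 0.40000 − (-0.01197)·(0.40000 − 0.30000) / (-0.01197 − (-0.21245))
   = 0.40000 − (-0.0011970)/(0.2004800) = 0.4059707

0.40597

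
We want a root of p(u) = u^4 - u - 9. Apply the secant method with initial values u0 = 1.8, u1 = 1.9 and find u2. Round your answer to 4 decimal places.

1.8124

p(1.8) = -0.302400, p(1.9) = 2.132100
u2 = 1.900000 − 2.132100·(1.900000 − 1.800000) / (2.132100 − (-0.302400)) = 1.900000 − (0.213210)/(2.434500) = 1.812421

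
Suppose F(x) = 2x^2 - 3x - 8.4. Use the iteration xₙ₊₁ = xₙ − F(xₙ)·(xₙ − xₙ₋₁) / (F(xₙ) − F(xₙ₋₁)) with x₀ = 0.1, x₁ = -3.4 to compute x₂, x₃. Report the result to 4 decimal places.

F(0.1) = -8.680000, F(-3.4) = 24.920000
x₂ = -3.400000 − 24.920000·(-3.400000 − 0.100000) / (24.920000 − (-8.680000)) = -3.400000 − (-87.220000)/(33.600000) = -0.804167
F(-0.804167) = -4.694132
x₃ = -0.804167 − (-4.694132)·(-0.804167 − (-3.400000)) / (-4.694132 − 24.920000) = -0.804167 − (-12.185184)/(-29.614132) = -1.215632

-0.8042, -1.2156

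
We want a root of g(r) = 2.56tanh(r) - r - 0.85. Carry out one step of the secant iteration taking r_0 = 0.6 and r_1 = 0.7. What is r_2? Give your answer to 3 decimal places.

0.704

g(0.6) = -0.07515, g(0.7) = -0.00282
r_2 = 0.70000 − (-0.00282)·(0.70000 − 0.60000) / (-0.00282 − (-0.07515)) = 0.70000 − (-0.00028)/(0.07233) = 0.70390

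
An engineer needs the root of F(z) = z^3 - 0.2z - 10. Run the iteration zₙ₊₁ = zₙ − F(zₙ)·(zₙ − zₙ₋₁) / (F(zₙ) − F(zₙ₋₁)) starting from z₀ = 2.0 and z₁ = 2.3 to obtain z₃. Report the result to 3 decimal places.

2.185

F(2.0) = -2.40000, F(2.3) = 1.70700
z₂ = 2.30000 − 1.70700·(2.30000 − 2.00000) / (1.70700 − (-2.40000)) = 2.30000 − (0.51210)/(4.10700) = 2.17531
F(2.17531) = -0.14155
z₃ = 2.17531 − (-0.14155)·(2.17531 − 2.30000) / (-0.14155 − 1.70700) = 2.17531 − (0.01765)/(-1.84855) = 2.18486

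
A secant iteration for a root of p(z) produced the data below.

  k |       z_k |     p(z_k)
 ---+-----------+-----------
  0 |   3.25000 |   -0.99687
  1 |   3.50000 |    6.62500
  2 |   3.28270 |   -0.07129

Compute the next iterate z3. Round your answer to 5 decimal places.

3.28501

z3 = 3.28270 − (-0.07129)·(3.28270 − 3.50000) / (-0.07129 − 6.62500)
   = 3.28270 − (0.0154913)/(-6.6962900) = 3.2850134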